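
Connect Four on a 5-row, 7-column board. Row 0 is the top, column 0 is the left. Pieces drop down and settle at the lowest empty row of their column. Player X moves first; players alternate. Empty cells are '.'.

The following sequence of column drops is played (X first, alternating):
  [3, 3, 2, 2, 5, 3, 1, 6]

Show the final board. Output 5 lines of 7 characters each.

Move 1: X drops in col 3, lands at row 4
Move 2: O drops in col 3, lands at row 3
Move 3: X drops in col 2, lands at row 4
Move 4: O drops in col 2, lands at row 3
Move 5: X drops in col 5, lands at row 4
Move 6: O drops in col 3, lands at row 2
Move 7: X drops in col 1, lands at row 4
Move 8: O drops in col 6, lands at row 4

Answer: .......
.......
...O...
..OO...
.XXX.XO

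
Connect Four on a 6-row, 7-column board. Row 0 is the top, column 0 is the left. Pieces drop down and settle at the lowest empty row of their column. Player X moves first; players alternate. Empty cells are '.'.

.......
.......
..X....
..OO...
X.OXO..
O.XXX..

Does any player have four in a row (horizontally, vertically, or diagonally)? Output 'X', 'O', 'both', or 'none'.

none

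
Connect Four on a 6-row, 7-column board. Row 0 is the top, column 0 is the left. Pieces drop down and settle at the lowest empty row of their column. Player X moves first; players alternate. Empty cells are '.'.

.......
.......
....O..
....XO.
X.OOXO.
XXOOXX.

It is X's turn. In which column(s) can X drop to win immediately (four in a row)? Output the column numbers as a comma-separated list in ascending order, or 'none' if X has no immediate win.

col 0: drop X → no win
col 1: drop X → no win
col 2: drop X → no win
col 3: drop X → no win
col 4: drop X → no win
col 5: drop X → no win
col 6: drop X → no win

Answer: none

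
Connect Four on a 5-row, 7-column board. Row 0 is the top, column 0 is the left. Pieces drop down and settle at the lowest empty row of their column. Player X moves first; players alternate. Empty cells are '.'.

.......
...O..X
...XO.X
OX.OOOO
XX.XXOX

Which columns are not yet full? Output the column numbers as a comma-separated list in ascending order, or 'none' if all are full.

Answer: 0,1,2,3,4,5,6

Derivation:
col 0: top cell = '.' → open
col 1: top cell = '.' → open
col 2: top cell = '.' → open
col 3: top cell = '.' → open
col 4: top cell = '.' → open
col 5: top cell = '.' → open
col 6: top cell = '.' → open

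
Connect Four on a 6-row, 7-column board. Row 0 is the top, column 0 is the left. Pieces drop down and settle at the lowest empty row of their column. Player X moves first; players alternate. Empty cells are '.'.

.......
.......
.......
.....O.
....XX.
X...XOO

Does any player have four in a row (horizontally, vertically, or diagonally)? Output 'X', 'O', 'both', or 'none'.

none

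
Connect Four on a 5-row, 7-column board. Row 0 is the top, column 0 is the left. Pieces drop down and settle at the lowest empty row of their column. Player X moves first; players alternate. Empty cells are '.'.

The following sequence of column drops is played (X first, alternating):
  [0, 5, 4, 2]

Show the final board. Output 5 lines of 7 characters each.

Answer: .......
.......
.......
.......
X.O.XO.

Derivation:
Move 1: X drops in col 0, lands at row 4
Move 2: O drops in col 5, lands at row 4
Move 3: X drops in col 4, lands at row 4
Move 4: O drops in col 2, lands at row 4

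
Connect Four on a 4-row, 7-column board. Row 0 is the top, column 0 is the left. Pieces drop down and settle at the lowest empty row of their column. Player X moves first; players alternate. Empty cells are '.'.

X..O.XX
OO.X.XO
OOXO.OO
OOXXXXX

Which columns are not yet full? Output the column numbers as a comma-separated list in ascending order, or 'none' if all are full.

col 0: top cell = 'X' → FULL
col 1: top cell = '.' → open
col 2: top cell = '.' → open
col 3: top cell = 'O' → FULL
col 4: top cell = '.' → open
col 5: top cell = 'X' → FULL
col 6: top cell = 'X' → FULL

Answer: 1,2,4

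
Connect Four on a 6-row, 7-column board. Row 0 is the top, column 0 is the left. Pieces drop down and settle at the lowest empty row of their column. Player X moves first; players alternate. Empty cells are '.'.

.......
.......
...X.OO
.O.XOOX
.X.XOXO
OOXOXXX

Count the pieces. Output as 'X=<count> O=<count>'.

X=10 O=10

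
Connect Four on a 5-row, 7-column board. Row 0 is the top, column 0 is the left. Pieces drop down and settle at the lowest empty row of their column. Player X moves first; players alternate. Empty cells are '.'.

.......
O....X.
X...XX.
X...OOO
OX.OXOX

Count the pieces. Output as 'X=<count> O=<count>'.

X=8 O=7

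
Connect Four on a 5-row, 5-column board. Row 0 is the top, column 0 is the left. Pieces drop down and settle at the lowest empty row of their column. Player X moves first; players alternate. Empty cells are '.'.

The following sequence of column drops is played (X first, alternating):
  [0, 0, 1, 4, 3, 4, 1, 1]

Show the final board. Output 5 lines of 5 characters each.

Answer: .....
.....
.O...
OX..O
XX.XO

Derivation:
Move 1: X drops in col 0, lands at row 4
Move 2: O drops in col 0, lands at row 3
Move 3: X drops in col 1, lands at row 4
Move 4: O drops in col 4, lands at row 4
Move 5: X drops in col 3, lands at row 4
Move 6: O drops in col 4, lands at row 3
Move 7: X drops in col 1, lands at row 3
Move 8: O drops in col 1, lands at row 2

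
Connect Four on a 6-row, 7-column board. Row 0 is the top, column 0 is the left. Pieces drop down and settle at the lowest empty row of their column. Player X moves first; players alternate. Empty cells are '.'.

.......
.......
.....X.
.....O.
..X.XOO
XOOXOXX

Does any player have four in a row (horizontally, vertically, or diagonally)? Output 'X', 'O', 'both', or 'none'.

none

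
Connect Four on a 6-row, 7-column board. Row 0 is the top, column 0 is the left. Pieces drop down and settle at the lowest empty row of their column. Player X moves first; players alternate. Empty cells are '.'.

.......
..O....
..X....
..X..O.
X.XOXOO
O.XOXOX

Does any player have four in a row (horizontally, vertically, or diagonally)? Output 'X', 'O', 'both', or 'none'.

X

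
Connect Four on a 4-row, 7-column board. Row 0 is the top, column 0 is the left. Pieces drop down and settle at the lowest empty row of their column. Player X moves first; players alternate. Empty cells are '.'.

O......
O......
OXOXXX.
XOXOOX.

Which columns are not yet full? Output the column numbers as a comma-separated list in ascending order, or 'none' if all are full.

Answer: 1,2,3,4,5,6

Derivation:
col 0: top cell = 'O' → FULL
col 1: top cell = '.' → open
col 2: top cell = '.' → open
col 3: top cell = '.' → open
col 4: top cell = '.' → open
col 5: top cell = '.' → open
col 6: top cell = '.' → open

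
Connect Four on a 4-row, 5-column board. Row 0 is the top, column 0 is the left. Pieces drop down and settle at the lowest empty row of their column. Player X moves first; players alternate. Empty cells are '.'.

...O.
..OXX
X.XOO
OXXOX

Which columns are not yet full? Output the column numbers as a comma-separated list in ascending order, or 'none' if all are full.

col 0: top cell = '.' → open
col 1: top cell = '.' → open
col 2: top cell = '.' → open
col 3: top cell = 'O' → FULL
col 4: top cell = '.' → open

Answer: 0,1,2,4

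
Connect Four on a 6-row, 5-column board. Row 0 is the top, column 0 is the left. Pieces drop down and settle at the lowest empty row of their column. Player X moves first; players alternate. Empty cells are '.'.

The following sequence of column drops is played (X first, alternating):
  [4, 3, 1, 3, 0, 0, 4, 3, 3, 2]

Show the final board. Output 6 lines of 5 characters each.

Move 1: X drops in col 4, lands at row 5
Move 2: O drops in col 3, lands at row 5
Move 3: X drops in col 1, lands at row 5
Move 4: O drops in col 3, lands at row 4
Move 5: X drops in col 0, lands at row 5
Move 6: O drops in col 0, lands at row 4
Move 7: X drops in col 4, lands at row 4
Move 8: O drops in col 3, lands at row 3
Move 9: X drops in col 3, lands at row 2
Move 10: O drops in col 2, lands at row 5

Answer: .....
.....
...X.
...O.
O..OX
XXOOX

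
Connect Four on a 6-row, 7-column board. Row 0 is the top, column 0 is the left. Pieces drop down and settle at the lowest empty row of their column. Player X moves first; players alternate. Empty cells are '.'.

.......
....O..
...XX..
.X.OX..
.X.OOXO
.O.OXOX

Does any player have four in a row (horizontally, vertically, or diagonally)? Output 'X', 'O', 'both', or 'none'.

X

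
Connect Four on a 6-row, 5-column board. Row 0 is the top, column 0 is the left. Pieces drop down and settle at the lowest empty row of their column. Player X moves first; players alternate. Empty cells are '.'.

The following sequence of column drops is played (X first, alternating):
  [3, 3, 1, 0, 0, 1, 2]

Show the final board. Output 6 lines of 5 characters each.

Move 1: X drops in col 3, lands at row 5
Move 2: O drops in col 3, lands at row 4
Move 3: X drops in col 1, lands at row 5
Move 4: O drops in col 0, lands at row 5
Move 5: X drops in col 0, lands at row 4
Move 6: O drops in col 1, lands at row 4
Move 7: X drops in col 2, lands at row 5

Answer: .....
.....
.....
.....
XO.O.
OXXX.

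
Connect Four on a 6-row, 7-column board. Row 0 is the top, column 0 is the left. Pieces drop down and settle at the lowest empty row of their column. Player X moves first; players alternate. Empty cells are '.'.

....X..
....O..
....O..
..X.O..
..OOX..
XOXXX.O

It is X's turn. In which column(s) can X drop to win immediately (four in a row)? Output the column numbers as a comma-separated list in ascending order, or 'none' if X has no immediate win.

col 0: drop X → no win
col 1: drop X → no win
col 2: drop X → no win
col 3: drop X → no win
col 5: drop X → WIN!
col 6: drop X → no win

Answer: 5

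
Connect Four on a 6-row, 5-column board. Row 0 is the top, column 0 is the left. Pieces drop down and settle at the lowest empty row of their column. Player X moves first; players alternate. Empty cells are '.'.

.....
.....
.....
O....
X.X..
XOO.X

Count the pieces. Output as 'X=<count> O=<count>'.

X=4 O=3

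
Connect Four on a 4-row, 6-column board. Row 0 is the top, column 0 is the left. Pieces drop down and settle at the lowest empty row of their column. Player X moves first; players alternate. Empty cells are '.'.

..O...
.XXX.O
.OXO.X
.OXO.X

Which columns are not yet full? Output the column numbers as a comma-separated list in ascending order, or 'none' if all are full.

col 0: top cell = '.' → open
col 1: top cell = '.' → open
col 2: top cell = 'O' → FULL
col 3: top cell = '.' → open
col 4: top cell = '.' → open
col 5: top cell = '.' → open

Answer: 0,1,3,4,5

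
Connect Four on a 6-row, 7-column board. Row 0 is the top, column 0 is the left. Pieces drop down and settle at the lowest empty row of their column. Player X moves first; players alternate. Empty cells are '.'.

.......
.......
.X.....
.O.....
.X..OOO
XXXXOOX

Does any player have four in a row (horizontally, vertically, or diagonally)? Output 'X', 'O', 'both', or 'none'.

X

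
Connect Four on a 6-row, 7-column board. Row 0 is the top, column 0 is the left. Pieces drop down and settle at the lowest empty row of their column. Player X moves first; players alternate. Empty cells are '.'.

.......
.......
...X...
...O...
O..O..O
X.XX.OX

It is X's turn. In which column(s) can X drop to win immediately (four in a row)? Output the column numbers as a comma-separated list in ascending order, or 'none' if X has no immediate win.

Answer: 1

Derivation:
col 0: drop X → no win
col 1: drop X → WIN!
col 2: drop X → no win
col 3: drop X → no win
col 4: drop X → no win
col 5: drop X → no win
col 6: drop X → no win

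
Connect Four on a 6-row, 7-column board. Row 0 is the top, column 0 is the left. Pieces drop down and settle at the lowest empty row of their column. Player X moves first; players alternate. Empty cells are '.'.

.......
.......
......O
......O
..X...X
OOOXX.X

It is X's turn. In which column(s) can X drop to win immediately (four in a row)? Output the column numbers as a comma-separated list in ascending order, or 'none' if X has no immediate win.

col 0: drop X → no win
col 1: drop X → no win
col 2: drop X → no win
col 3: drop X → no win
col 4: drop X → no win
col 5: drop X → WIN!
col 6: drop X → no win

Answer: 5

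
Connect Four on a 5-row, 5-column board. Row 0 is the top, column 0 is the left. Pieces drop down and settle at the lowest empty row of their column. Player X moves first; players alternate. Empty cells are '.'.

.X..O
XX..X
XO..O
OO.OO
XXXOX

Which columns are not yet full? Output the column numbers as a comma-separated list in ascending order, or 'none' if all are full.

Answer: 0,2,3

Derivation:
col 0: top cell = '.' → open
col 1: top cell = 'X' → FULL
col 2: top cell = '.' → open
col 3: top cell = '.' → open
col 4: top cell = 'O' → FULL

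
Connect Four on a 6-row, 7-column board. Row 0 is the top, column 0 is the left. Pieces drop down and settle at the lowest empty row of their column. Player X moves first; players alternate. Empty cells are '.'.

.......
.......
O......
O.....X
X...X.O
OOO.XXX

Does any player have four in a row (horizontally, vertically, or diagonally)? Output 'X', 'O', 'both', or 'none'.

none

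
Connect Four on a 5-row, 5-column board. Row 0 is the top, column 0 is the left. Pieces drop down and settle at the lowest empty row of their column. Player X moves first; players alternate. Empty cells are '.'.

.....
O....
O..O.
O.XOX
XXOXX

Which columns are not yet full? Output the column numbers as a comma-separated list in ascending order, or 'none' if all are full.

Answer: 0,1,2,3,4

Derivation:
col 0: top cell = '.' → open
col 1: top cell = '.' → open
col 2: top cell = '.' → open
col 3: top cell = '.' → open
col 4: top cell = '.' → open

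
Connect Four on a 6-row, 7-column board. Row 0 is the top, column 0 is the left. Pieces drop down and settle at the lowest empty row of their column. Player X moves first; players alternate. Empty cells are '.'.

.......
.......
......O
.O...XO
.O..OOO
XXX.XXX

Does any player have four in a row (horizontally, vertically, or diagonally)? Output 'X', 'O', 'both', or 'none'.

none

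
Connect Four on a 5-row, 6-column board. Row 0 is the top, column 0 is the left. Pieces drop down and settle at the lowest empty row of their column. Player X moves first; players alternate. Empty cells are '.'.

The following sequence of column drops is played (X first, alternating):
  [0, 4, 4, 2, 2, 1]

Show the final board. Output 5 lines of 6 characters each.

Move 1: X drops in col 0, lands at row 4
Move 2: O drops in col 4, lands at row 4
Move 3: X drops in col 4, lands at row 3
Move 4: O drops in col 2, lands at row 4
Move 5: X drops in col 2, lands at row 3
Move 6: O drops in col 1, lands at row 4

Answer: ......
......
......
..X.X.
XOO.O.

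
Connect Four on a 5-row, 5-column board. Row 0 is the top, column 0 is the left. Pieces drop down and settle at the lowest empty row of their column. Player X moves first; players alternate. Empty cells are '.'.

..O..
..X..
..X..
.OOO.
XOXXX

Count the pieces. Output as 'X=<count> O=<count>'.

X=6 O=5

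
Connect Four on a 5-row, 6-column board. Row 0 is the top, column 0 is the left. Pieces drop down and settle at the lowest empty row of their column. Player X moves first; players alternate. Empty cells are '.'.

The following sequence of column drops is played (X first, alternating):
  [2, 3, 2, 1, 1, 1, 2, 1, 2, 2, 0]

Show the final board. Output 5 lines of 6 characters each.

Move 1: X drops in col 2, lands at row 4
Move 2: O drops in col 3, lands at row 4
Move 3: X drops in col 2, lands at row 3
Move 4: O drops in col 1, lands at row 4
Move 5: X drops in col 1, lands at row 3
Move 6: O drops in col 1, lands at row 2
Move 7: X drops in col 2, lands at row 2
Move 8: O drops in col 1, lands at row 1
Move 9: X drops in col 2, lands at row 1
Move 10: O drops in col 2, lands at row 0
Move 11: X drops in col 0, lands at row 4

Answer: ..O...
.OX...
.OX...
.XX...
XOXO..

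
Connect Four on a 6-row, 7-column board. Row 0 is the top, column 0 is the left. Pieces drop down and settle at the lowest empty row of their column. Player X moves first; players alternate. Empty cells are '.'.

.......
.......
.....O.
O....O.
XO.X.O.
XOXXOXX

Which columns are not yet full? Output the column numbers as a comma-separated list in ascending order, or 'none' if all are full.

Answer: 0,1,2,3,4,5,6

Derivation:
col 0: top cell = '.' → open
col 1: top cell = '.' → open
col 2: top cell = '.' → open
col 3: top cell = '.' → open
col 4: top cell = '.' → open
col 5: top cell = '.' → open
col 6: top cell = '.' → open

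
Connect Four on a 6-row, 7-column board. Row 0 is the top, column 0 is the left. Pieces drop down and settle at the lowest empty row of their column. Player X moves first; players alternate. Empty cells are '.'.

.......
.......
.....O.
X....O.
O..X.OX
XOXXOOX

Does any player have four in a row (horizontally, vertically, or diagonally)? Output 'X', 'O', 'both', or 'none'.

O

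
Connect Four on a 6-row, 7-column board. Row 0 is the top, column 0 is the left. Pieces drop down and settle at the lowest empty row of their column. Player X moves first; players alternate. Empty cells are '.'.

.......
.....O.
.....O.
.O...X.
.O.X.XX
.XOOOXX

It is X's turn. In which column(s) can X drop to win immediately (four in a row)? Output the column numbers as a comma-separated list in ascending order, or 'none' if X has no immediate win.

Answer: 4

Derivation:
col 0: drop X → no win
col 1: drop X → no win
col 2: drop X → no win
col 3: drop X → no win
col 4: drop X → WIN!
col 5: drop X → no win
col 6: drop X → no win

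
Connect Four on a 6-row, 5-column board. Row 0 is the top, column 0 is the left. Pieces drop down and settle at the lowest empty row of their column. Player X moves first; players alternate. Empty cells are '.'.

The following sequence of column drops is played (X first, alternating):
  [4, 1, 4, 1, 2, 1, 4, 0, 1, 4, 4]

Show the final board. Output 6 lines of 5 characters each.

Answer: .....
....X
.X..O
.O..X
.O..X
OOX.X

Derivation:
Move 1: X drops in col 4, lands at row 5
Move 2: O drops in col 1, lands at row 5
Move 3: X drops in col 4, lands at row 4
Move 4: O drops in col 1, lands at row 4
Move 5: X drops in col 2, lands at row 5
Move 6: O drops in col 1, lands at row 3
Move 7: X drops in col 4, lands at row 3
Move 8: O drops in col 0, lands at row 5
Move 9: X drops in col 1, lands at row 2
Move 10: O drops in col 4, lands at row 2
Move 11: X drops in col 4, lands at row 1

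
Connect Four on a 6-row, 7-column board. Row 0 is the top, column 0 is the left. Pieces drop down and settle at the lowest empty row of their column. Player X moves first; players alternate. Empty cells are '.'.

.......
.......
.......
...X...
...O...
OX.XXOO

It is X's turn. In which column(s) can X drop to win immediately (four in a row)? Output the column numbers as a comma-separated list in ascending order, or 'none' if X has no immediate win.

Answer: 2

Derivation:
col 0: drop X → no win
col 1: drop X → no win
col 2: drop X → WIN!
col 3: drop X → no win
col 4: drop X → no win
col 5: drop X → no win
col 6: drop X → no win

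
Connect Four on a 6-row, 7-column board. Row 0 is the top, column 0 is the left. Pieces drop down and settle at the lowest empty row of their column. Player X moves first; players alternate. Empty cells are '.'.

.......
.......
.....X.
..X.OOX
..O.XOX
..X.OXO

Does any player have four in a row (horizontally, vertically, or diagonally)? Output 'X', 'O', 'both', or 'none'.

none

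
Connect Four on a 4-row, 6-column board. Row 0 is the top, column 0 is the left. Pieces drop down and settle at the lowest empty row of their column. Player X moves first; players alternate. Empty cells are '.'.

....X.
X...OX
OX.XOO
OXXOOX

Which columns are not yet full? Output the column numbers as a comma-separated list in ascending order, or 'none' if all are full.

Answer: 0,1,2,3,5

Derivation:
col 0: top cell = '.' → open
col 1: top cell = '.' → open
col 2: top cell = '.' → open
col 3: top cell = '.' → open
col 4: top cell = 'X' → FULL
col 5: top cell = '.' → open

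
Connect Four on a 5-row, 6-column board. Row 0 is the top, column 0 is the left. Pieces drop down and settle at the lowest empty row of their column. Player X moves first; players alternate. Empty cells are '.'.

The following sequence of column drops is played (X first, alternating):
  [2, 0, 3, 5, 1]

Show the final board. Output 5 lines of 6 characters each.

Move 1: X drops in col 2, lands at row 4
Move 2: O drops in col 0, lands at row 4
Move 3: X drops in col 3, lands at row 4
Move 4: O drops in col 5, lands at row 4
Move 5: X drops in col 1, lands at row 4

Answer: ......
......
......
......
OXXX.O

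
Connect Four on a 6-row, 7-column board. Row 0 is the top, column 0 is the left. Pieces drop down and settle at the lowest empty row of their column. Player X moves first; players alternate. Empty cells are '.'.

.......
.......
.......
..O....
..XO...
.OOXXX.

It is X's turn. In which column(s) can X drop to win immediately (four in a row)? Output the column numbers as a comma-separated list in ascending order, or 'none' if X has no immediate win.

col 0: drop X → no win
col 1: drop X → no win
col 2: drop X → no win
col 3: drop X → no win
col 4: drop X → no win
col 5: drop X → no win
col 6: drop X → WIN!

Answer: 6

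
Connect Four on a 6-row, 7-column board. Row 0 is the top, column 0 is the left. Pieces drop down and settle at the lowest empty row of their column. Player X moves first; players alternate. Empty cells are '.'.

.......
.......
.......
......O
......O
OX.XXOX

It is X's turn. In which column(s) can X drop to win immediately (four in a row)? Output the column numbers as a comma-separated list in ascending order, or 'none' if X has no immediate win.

Answer: 2

Derivation:
col 0: drop X → no win
col 1: drop X → no win
col 2: drop X → WIN!
col 3: drop X → no win
col 4: drop X → no win
col 5: drop X → no win
col 6: drop X → no win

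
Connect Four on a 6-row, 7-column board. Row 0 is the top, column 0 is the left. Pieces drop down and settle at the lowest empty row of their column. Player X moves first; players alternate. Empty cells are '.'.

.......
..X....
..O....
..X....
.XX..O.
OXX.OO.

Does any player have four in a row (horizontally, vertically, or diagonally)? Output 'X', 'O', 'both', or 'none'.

none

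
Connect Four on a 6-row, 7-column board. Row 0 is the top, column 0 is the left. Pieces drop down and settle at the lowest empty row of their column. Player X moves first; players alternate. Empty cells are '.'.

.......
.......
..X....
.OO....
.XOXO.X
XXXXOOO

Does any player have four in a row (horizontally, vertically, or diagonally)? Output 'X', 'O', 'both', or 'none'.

X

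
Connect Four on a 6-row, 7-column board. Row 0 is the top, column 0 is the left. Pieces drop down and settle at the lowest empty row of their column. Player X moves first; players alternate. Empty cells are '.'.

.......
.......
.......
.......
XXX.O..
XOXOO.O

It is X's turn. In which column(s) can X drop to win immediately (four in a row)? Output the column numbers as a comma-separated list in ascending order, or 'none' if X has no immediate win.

Answer: 3

Derivation:
col 0: drop X → no win
col 1: drop X → no win
col 2: drop X → no win
col 3: drop X → WIN!
col 4: drop X → no win
col 5: drop X → no win
col 6: drop X → no win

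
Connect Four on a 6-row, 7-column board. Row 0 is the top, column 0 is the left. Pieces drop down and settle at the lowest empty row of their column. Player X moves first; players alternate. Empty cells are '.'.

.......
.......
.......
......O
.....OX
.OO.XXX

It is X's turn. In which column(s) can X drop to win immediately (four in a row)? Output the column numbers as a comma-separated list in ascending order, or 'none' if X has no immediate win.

Answer: 3

Derivation:
col 0: drop X → no win
col 1: drop X → no win
col 2: drop X → no win
col 3: drop X → WIN!
col 4: drop X → no win
col 5: drop X → no win
col 6: drop X → no win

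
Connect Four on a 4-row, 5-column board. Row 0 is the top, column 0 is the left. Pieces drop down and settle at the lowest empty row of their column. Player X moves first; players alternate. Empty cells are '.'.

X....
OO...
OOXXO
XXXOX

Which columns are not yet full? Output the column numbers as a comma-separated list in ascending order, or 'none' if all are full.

col 0: top cell = 'X' → FULL
col 1: top cell = '.' → open
col 2: top cell = '.' → open
col 3: top cell = '.' → open
col 4: top cell = '.' → open

Answer: 1,2,3,4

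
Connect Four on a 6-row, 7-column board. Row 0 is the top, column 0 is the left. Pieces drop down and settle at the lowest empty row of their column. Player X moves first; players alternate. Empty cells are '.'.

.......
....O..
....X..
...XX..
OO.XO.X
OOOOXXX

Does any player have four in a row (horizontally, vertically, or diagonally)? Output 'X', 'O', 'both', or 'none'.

O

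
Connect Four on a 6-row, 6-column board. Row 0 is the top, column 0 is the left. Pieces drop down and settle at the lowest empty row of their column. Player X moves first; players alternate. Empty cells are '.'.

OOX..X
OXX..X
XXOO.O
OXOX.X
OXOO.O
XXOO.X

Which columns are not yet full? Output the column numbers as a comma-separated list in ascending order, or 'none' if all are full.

col 0: top cell = 'O' → FULL
col 1: top cell = 'O' → FULL
col 2: top cell = 'X' → FULL
col 3: top cell = '.' → open
col 4: top cell = '.' → open
col 5: top cell = 'X' → FULL

Answer: 3,4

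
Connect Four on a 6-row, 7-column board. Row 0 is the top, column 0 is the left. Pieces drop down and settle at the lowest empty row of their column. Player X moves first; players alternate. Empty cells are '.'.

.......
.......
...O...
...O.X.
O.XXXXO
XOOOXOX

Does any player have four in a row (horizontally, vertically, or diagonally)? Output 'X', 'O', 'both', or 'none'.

X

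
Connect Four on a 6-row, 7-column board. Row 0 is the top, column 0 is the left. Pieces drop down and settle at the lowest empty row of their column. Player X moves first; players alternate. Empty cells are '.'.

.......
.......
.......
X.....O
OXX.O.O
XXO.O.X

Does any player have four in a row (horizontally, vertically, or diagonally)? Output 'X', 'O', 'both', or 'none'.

none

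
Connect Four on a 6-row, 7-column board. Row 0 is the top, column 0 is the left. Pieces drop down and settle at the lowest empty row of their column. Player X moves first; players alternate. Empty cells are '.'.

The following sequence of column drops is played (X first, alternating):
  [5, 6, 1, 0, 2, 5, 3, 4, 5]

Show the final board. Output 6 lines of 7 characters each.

Answer: .......
.......
.......
.....X.
.....O.
OXXXOXO

Derivation:
Move 1: X drops in col 5, lands at row 5
Move 2: O drops in col 6, lands at row 5
Move 3: X drops in col 1, lands at row 5
Move 4: O drops in col 0, lands at row 5
Move 5: X drops in col 2, lands at row 5
Move 6: O drops in col 5, lands at row 4
Move 7: X drops in col 3, lands at row 5
Move 8: O drops in col 4, lands at row 5
Move 9: X drops in col 5, lands at row 3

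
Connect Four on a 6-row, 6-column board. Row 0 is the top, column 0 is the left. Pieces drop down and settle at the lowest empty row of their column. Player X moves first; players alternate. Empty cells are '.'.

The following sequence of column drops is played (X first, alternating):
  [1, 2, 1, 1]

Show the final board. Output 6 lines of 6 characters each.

Move 1: X drops in col 1, lands at row 5
Move 2: O drops in col 2, lands at row 5
Move 3: X drops in col 1, lands at row 4
Move 4: O drops in col 1, lands at row 3

Answer: ......
......
......
.O....
.X....
.XO...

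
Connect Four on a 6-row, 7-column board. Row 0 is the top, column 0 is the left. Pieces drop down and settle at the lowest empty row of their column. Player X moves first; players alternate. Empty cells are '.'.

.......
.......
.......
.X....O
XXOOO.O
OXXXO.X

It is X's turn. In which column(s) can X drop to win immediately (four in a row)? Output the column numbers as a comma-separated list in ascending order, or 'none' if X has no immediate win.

col 0: drop X → no win
col 1: drop X → WIN!
col 2: drop X → no win
col 3: drop X → no win
col 4: drop X → no win
col 5: drop X → no win
col 6: drop X → no win

Answer: 1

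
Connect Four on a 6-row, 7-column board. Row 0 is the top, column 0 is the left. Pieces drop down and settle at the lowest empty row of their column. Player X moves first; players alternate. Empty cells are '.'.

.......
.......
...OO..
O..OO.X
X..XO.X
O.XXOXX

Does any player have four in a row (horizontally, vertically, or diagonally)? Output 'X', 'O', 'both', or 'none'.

O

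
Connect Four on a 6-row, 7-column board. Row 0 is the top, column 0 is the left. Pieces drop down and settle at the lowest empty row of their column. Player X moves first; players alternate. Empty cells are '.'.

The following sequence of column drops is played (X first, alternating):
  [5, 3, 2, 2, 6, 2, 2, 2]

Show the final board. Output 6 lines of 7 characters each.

Answer: .......
..O....
..X....
..O....
..O....
..XO.XX

Derivation:
Move 1: X drops in col 5, lands at row 5
Move 2: O drops in col 3, lands at row 5
Move 3: X drops in col 2, lands at row 5
Move 4: O drops in col 2, lands at row 4
Move 5: X drops in col 6, lands at row 5
Move 6: O drops in col 2, lands at row 3
Move 7: X drops in col 2, lands at row 2
Move 8: O drops in col 2, lands at row 1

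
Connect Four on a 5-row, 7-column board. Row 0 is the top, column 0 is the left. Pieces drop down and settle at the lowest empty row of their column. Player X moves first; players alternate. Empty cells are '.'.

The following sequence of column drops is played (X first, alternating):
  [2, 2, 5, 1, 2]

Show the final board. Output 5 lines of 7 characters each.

Answer: .......
.......
..X....
..O....
.OX..X.

Derivation:
Move 1: X drops in col 2, lands at row 4
Move 2: O drops in col 2, lands at row 3
Move 3: X drops in col 5, lands at row 4
Move 4: O drops in col 1, lands at row 4
Move 5: X drops in col 2, lands at row 2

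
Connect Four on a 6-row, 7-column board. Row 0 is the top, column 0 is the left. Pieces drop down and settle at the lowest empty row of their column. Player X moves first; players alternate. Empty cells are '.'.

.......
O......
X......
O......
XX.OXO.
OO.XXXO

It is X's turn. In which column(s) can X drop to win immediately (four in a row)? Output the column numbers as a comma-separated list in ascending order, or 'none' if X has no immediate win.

Answer: 2

Derivation:
col 0: drop X → no win
col 1: drop X → no win
col 2: drop X → WIN!
col 3: drop X → no win
col 4: drop X → no win
col 5: drop X → no win
col 6: drop X → no win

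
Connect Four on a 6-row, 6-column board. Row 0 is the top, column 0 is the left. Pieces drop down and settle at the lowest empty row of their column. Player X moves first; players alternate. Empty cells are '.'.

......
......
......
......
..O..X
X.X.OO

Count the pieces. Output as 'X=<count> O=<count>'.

X=3 O=3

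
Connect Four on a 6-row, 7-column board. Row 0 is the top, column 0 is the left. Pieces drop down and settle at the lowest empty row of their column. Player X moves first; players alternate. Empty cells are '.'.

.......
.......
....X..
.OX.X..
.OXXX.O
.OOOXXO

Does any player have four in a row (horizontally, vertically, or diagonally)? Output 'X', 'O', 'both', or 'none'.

X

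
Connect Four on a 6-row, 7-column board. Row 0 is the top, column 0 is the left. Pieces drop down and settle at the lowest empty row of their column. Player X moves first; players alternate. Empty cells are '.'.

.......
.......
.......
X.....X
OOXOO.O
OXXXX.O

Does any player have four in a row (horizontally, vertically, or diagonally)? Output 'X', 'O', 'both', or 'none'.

X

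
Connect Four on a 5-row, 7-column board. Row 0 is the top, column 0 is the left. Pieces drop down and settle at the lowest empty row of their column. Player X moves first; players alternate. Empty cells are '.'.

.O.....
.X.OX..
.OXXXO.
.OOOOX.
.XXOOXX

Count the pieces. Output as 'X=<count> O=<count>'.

X=10 O=10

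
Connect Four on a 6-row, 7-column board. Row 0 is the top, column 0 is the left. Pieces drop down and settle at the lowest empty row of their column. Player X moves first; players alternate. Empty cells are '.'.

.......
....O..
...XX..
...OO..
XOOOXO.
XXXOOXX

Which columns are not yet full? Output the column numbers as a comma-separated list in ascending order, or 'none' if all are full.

Answer: 0,1,2,3,4,5,6

Derivation:
col 0: top cell = '.' → open
col 1: top cell = '.' → open
col 2: top cell = '.' → open
col 3: top cell = '.' → open
col 4: top cell = '.' → open
col 5: top cell = '.' → open
col 6: top cell = '.' → open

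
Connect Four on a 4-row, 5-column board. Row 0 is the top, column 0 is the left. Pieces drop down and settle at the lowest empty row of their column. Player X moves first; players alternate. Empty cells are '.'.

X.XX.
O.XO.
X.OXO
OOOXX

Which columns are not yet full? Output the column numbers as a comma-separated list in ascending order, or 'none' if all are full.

Answer: 1,4

Derivation:
col 0: top cell = 'X' → FULL
col 1: top cell = '.' → open
col 2: top cell = 'X' → FULL
col 3: top cell = 'X' → FULL
col 4: top cell = '.' → open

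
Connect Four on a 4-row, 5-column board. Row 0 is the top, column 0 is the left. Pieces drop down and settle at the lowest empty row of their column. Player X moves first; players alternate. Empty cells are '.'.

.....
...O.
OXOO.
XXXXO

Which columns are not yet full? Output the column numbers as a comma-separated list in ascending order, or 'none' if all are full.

col 0: top cell = '.' → open
col 1: top cell = '.' → open
col 2: top cell = '.' → open
col 3: top cell = '.' → open
col 4: top cell = '.' → open

Answer: 0,1,2,3,4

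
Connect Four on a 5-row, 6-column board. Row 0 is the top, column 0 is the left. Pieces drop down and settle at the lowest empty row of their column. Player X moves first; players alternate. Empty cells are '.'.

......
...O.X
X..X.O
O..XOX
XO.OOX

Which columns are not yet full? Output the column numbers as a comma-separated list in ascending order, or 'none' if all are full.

Answer: 0,1,2,3,4,5

Derivation:
col 0: top cell = '.' → open
col 1: top cell = '.' → open
col 2: top cell = '.' → open
col 3: top cell = '.' → open
col 4: top cell = '.' → open
col 5: top cell = '.' → open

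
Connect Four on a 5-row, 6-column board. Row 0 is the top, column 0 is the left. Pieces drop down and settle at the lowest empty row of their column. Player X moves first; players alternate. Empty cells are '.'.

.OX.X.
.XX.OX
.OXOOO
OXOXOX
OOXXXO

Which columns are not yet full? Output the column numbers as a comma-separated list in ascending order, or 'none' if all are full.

col 0: top cell = '.' → open
col 1: top cell = 'O' → FULL
col 2: top cell = 'X' → FULL
col 3: top cell = '.' → open
col 4: top cell = 'X' → FULL
col 5: top cell = '.' → open

Answer: 0,3,5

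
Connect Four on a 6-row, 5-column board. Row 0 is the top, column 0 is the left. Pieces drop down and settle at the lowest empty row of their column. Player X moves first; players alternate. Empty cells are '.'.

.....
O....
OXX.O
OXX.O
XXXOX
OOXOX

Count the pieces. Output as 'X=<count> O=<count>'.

X=10 O=9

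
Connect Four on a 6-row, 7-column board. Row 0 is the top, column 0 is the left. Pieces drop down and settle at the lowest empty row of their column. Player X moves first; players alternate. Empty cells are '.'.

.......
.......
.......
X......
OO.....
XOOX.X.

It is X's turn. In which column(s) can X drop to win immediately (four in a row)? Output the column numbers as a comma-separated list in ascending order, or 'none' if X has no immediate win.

Answer: none

Derivation:
col 0: drop X → no win
col 1: drop X → no win
col 2: drop X → no win
col 3: drop X → no win
col 4: drop X → no win
col 5: drop X → no win
col 6: drop X → no win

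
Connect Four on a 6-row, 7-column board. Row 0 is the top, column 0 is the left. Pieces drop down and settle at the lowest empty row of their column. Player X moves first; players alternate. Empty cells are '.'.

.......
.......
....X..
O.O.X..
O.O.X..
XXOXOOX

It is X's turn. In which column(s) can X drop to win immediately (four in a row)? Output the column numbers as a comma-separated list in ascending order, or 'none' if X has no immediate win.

Answer: 4

Derivation:
col 0: drop X → no win
col 1: drop X → no win
col 2: drop X → no win
col 3: drop X → no win
col 4: drop X → WIN!
col 5: drop X → no win
col 6: drop X → no win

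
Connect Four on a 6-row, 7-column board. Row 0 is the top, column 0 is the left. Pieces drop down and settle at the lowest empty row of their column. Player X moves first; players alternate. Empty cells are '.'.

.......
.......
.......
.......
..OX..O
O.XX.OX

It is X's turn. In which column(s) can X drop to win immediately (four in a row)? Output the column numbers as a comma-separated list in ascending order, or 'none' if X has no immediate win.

Answer: none

Derivation:
col 0: drop X → no win
col 1: drop X → no win
col 2: drop X → no win
col 3: drop X → no win
col 4: drop X → no win
col 5: drop X → no win
col 6: drop X → no win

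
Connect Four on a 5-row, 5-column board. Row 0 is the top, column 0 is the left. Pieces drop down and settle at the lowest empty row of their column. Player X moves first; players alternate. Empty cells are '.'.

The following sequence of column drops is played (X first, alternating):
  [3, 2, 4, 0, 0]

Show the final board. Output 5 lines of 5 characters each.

Move 1: X drops in col 3, lands at row 4
Move 2: O drops in col 2, lands at row 4
Move 3: X drops in col 4, lands at row 4
Move 4: O drops in col 0, lands at row 4
Move 5: X drops in col 0, lands at row 3

Answer: .....
.....
.....
X....
O.OXX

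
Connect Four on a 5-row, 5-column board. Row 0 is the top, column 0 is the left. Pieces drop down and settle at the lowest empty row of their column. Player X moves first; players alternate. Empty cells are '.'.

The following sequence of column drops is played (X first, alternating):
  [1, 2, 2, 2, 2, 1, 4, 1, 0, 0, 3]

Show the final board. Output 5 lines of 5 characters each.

Move 1: X drops in col 1, lands at row 4
Move 2: O drops in col 2, lands at row 4
Move 3: X drops in col 2, lands at row 3
Move 4: O drops in col 2, lands at row 2
Move 5: X drops in col 2, lands at row 1
Move 6: O drops in col 1, lands at row 3
Move 7: X drops in col 4, lands at row 4
Move 8: O drops in col 1, lands at row 2
Move 9: X drops in col 0, lands at row 4
Move 10: O drops in col 0, lands at row 3
Move 11: X drops in col 3, lands at row 4

Answer: .....
..X..
.OO..
OOX..
XXOXX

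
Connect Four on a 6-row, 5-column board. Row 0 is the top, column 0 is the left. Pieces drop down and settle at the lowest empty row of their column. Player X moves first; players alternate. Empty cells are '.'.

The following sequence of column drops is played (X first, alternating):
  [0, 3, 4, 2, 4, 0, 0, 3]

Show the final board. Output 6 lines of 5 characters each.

Move 1: X drops in col 0, lands at row 5
Move 2: O drops in col 3, lands at row 5
Move 3: X drops in col 4, lands at row 5
Move 4: O drops in col 2, lands at row 5
Move 5: X drops in col 4, lands at row 4
Move 6: O drops in col 0, lands at row 4
Move 7: X drops in col 0, lands at row 3
Move 8: O drops in col 3, lands at row 4

Answer: .....
.....
.....
X....
O..OX
X.OOX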